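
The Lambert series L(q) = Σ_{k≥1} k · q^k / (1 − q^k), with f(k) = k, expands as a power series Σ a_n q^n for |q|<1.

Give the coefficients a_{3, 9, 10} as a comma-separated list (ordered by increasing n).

d|3:{3,1}  Σf=3+1=4
d|9:{1,3,9}  Σf=1+3+9=13
d|10:{1,2,5,10}  Σf=1+2+5+10=18

4, 13, 18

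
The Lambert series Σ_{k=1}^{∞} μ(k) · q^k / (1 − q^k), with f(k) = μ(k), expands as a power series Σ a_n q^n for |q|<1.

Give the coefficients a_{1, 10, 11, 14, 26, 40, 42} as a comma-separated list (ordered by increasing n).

n=1: 1·1  μ→[1]=1
d|10:{1,2,5,10}  Σμ=1+(-1)+(-1)+1=0
n=11: 1·11 11·1  μ→[1+(-1)]=0
[q^14] μ(1)=1,μ(2)=-1,μ(7)=-1,μ(14)=1 ⇒ 0
[q^26] μ(1)=1,μ(2)=-1,μ(13)=-1,μ(26)=1 ⇒ 0
d|40:{40,20,10,8,5,4,2,1}  Σμ=0+0+1+0+(-1)+0+(-1)+1=0
q^42  k|42↦μ(k): 1:1 2:-1 3:-1 6:1 7:-1 14:1 21:1 42:-1  a_42=0

1, 0, 0, 0, 0, 0, 0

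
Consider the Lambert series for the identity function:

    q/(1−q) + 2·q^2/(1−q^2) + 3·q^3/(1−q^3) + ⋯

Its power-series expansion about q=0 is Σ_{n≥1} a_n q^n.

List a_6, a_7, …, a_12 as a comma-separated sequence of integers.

d|6:{1,2,3,6}  Σf=1+2+3+6=12
d|7:{7,1}  Σf=7+1=8
[q^8] f(1)=1,f(2)=2,f(4)=4,f(8)=8 ⇒ 15
n=9: 9·1 3·3 1·9  f→[9+3+1]=13
[q^10] f(10)=10,f(5)=5,f(2)=2,f(1)=1 ⇒ 18
n=11: 11·1 1·11  f→[11+1]=12
d|12:{1,2,3,4,6,12}  Σf=1+2+3+4+6+12=28

12, 8, 15, 13, 18, 12, 28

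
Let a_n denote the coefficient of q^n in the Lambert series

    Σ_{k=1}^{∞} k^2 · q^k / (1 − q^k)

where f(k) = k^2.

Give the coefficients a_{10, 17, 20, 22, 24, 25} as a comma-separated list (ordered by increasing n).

q^10  k|10↦f(k): 1:1 2:4 5:25 10:100  a_10=130
n=17: 17·1 1·17  f→[289+1]=290
d|20:{20,10,5,4,2,1}  Σf=400+100+25+16+4+1=546
d|22:{1,2,11,22}  Σf=1+4+121+484=610
[q^24] f(24)=576,f(12)=144,f(8)=64,f(6)=36,f(4)=16,f(3)=9,f(2)=4,f(1)=1 ⇒ 850
[q^25] f(25)=625,f(5)=25,f(1)=1 ⇒ 651

130, 290, 546, 610, 850, 651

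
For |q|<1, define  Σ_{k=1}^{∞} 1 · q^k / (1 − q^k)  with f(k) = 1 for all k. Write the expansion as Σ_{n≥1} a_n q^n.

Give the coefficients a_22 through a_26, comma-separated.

q^22  k|22↦f(k): 1:1 2:1 11:1 22:1  a_22=4
d|23:{23,1}  Σf=1+1=2
d|24:{24,12,8,6,4,3,2,1}  Σf=1+1+1+1+1+1+1+1=8
[q^25] f(25)=1,f(5)=1,f(1)=1 ⇒ 3
[q^26] f(26)=1,f(13)=1,f(2)=1,f(1)=1 ⇒ 4

4, 2, 8, 3, 4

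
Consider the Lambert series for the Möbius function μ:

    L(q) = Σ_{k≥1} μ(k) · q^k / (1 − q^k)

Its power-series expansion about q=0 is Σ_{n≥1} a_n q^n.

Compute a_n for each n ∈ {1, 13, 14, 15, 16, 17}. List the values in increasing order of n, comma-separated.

[q^1] μ(1)=1 ⇒ 1
[q^13] μ(13)=-1,μ(1)=1 ⇒ 0
d|14:{1,2,7,14}  Σμ=1+(-1)+(-1)+1=0
n=15: 15·1 5·3 3·5 1·15  μ→[1+(-1)+(-1)+1]=0
n=16: 1·16 2·8 4·4 8·2 16·1  μ→[1+(-1)+0+0+0]=0
[q^17] μ(17)=-1,μ(1)=1 ⇒ 0

1, 0, 0, 0, 0, 0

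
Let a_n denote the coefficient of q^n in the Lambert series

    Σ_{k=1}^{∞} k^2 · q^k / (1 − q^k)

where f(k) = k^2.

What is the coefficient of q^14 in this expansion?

a_14 = 250

[q^14] f(14)=196,f(7)=49,f(2)=4,f(1)=1 ⇒ 250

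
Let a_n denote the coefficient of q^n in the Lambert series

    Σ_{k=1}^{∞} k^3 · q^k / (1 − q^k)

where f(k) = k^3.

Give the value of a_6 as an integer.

[q^6] f(1)=1,f(2)=8,f(3)=27,f(6)=216 ⇒ 252

a_6 = 252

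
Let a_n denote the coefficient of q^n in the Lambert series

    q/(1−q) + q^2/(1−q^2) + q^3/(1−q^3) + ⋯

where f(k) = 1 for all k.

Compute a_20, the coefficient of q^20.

d|20:{20,10,5,4,2,1}  Σf=1+1+1+1+1+1=6

a_20 = 6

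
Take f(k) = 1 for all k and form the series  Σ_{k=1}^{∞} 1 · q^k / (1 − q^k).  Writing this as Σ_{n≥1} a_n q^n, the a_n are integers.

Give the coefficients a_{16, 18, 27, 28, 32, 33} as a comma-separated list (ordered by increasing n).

d|16:{16,8,4,2,1}  Σf=1+1+1+1+1=5
n=18: 18·1 9·2 6·3 3·6 2·9 1·18  f→[1+1+1+1+1+1]=6
[q^27] f(27)=1,f(9)=1,f(3)=1,f(1)=1 ⇒ 4
q^28  k|28↦f(k): 28:1 14:1 7:1 4:1 2:1 1:1  a_28=6
[q^32] f(1)=1,f(2)=1,f(4)=1,f(8)=1,f(16)=1,f(32)=1 ⇒ 6
q^33  k|33↦f(k): 33:1 11:1 3:1 1:1  a_33=4

5, 6, 4, 6, 6, 4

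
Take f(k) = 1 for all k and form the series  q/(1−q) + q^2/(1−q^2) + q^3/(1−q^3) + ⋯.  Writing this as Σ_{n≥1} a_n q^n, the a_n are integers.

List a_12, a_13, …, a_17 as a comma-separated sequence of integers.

d|12:{12,6,4,3,2,1}  Σf=1+1+1+1+1+1=6
n=13: 1·13 13·1  f→[1+1]=2
[q^14] f(1)=1,f(2)=1,f(7)=1,f(14)=1 ⇒ 4
d|15:{1,3,5,15}  Σf=1+1+1+1=4
[q^16] f(16)=1,f(8)=1,f(4)=1,f(2)=1,f(1)=1 ⇒ 5
q^17  k|17↦f(k): 17:1 1:1  a_17=2

6, 2, 4, 4, 5, 2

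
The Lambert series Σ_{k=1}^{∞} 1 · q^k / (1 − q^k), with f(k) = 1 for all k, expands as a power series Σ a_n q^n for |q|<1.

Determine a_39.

q^39  k|39↦f(k): 1:1 3:1 13:1 39:1  a_39=4

a_39 = 4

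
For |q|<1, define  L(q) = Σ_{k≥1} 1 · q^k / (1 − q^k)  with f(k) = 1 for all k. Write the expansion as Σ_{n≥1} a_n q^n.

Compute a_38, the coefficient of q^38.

a_38 = 4

q^38  k|38↦f(k): 38:1 19:1 2:1 1:1  a_38=4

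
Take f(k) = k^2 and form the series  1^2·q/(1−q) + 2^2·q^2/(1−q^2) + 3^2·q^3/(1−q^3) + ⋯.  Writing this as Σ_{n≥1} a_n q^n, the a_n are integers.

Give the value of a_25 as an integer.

a_25 = 651

d|25:{25,5,1}  Σf=625+25+1=651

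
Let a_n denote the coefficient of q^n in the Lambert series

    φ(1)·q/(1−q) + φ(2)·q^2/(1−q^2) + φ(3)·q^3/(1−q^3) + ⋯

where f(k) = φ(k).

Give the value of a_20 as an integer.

q^20  k|20↦φ(k): 20:8 10:4 5:4 4:2 2:1 1:1  a_20=20

a_20 = 20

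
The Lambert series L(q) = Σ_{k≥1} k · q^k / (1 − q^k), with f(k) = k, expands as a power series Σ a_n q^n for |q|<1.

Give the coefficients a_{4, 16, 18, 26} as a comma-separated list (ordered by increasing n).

7, 31, 39, 42

[q^4] f(4)=4,f(2)=2,f(1)=1 ⇒ 7
[q^16] f(16)=16,f(8)=8,f(4)=4,f(2)=2,f(1)=1 ⇒ 31
d|18:{1,2,3,6,9,18}  Σf=1+2+3+6+9+18=39
n=26: 26·1 13·2 2·13 1·26  f→[26+13+2+1]=42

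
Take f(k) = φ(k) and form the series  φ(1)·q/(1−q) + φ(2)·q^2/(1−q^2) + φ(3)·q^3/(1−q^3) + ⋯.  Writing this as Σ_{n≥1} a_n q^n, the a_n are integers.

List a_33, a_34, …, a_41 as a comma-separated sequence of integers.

q^33  k|33↦φ(k): 33:20 11:10 3:2 1:1  a_33=33
q^34  k|34↦φ(k): 34:16 17:16 2:1 1:1  a_34=34
d|35:{35,7,5,1}  Σφ=24+6+4+1=35
q^36  k|36↦φ(k): 36:12 18:6 12:4 9:6 6:2 4:2 3:2 2:1 1:1  a_36=36
q^37  k|37↦φ(k): 1:1 37:36  a_37=37
q^38  k|38↦φ(k): 1:1 2:1 19:18 38:18  a_38=38
q^39  k|39↦φ(k): 39:24 13:12 3:2 1:1  a_39=39
q^40  k|40↦φ(k): 40:16 20:8 10:4 8:4 5:4 4:2 2:1 1:1  a_40=40
n=41: 41·1 1·41  φ→[40+1]=41

33, 34, 35, 36, 37, 38, 39, 40, 41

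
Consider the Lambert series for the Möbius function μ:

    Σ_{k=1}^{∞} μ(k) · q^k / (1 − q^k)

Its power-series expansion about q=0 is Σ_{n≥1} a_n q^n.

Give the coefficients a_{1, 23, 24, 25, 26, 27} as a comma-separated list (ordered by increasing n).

q^1  k|1↦μ(k): 1:1  a_1=1
n=23: 1·23 23·1  μ→[1+(-1)]=0
[q^24] μ(1)=1,μ(2)=-1,μ(3)=-1,μ(4)=0,μ(6)=1,μ(8)=0,μ(12)=0,μ(24)=0 ⇒ 0
n=25: 1·25 5·5 25·1  μ→[1+(-1)+0]=0
d|26:{26,13,2,1}  Σμ=1+(-1)+(-1)+1=0
n=27: 27·1 9·3 3·9 1·27  μ→[0+0+(-1)+1]=0

1, 0, 0, 0, 0, 0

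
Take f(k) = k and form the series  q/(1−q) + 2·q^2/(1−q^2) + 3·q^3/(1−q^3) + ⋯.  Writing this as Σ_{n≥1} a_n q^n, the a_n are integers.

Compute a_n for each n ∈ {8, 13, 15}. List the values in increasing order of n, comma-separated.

d|8:{8,4,2,1}  Σf=8+4+2+1=15
q^13  k|13↦f(k): 1:1 13:13  a_13=14
[q^15] f(15)=15,f(5)=5,f(3)=3,f(1)=1 ⇒ 24

15, 14, 24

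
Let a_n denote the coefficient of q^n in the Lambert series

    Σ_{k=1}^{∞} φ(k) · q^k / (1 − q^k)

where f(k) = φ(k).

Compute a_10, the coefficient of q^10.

[q^10] φ(10)=4,φ(5)=4,φ(2)=1,φ(1)=1 ⇒ 10

a_10 = 10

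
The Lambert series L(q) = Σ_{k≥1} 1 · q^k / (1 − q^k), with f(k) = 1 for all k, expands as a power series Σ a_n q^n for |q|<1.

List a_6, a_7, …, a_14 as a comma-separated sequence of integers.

d|6:{1,2,3,6}  Σf=1+1+1+1=4
d|7:{7,1}  Σf=1+1=2
q^8  k|8↦f(k): 1:1 2:1 4:1 8:1  a_8=4
[q^9] f(9)=1,f(3)=1,f(1)=1 ⇒ 3
[q^10] f(1)=1,f(2)=1,f(5)=1,f(10)=1 ⇒ 4
q^11  k|11↦f(k): 11:1 1:1  a_11=2
d|12:{12,6,4,3,2,1}  Σf=1+1+1+1+1+1=6
d|13:{1,13}  Σf=1+1=2
d|14:{14,7,2,1}  Σf=1+1+1+1=4

4, 2, 4, 3, 4, 2, 6, 2, 4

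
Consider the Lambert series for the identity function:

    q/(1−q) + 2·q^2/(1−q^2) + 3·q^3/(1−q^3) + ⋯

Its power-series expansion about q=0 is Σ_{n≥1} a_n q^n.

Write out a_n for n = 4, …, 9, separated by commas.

7, 6, 12, 8, 15, 13

[q^4] f(4)=4,f(2)=2,f(1)=1 ⇒ 7
d|5:{1,5}  Σf=1+5=6
n=6: 6·1 3·2 2·3 1·6  f→[6+3+2+1]=12
q^7  k|7↦f(k): 1:1 7:7  a_7=8
d|8:{8,4,2,1}  Σf=8+4+2+1=15
q^9  k|9↦f(k): 9:9 3:3 1:1  a_9=13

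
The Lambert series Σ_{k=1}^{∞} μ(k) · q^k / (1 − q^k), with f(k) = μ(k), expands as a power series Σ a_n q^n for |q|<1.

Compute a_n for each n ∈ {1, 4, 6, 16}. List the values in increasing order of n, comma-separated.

[q^1] μ(1)=1 ⇒ 1
q^4  k|4↦μ(k): 1:1 2:-1 4:0  a_4=0
d|6:{6,3,2,1}  Σμ=1+(-1)+(-1)+1=0
n=16: 16·1 8·2 4·4 2·8 1·16  μ→[0+0+0+(-1)+1]=0

1, 0, 0, 0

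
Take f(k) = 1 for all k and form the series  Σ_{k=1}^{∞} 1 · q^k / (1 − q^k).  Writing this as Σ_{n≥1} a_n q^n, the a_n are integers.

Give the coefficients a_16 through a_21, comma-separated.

5, 2, 6, 2, 6, 4

n=16: 16·1 8·2 4·4 2·8 1·16  f→[1+1+1+1+1]=5
[q^17] f(17)=1,f(1)=1 ⇒ 2
d|18:{1,2,3,6,9,18}  Σf=1+1+1+1+1+1=6
[q^19] f(19)=1,f(1)=1 ⇒ 2
d|20:{1,2,4,5,10,20}  Σf=1+1+1+1+1+1=6
[q^21] f(21)=1,f(7)=1,f(3)=1,f(1)=1 ⇒ 4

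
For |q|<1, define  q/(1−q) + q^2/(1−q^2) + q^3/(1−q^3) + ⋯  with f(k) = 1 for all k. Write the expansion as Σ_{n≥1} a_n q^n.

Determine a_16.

a_16 = 5

d|16:{1,2,4,8,16}  Σf=1+1+1+1+1=5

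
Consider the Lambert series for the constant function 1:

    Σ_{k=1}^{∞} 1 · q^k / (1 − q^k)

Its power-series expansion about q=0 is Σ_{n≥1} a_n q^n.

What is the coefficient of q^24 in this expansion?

d|24:{1,2,3,4,6,8,12,24}  Σf=1+1+1+1+1+1+1+1=8

a_24 = 8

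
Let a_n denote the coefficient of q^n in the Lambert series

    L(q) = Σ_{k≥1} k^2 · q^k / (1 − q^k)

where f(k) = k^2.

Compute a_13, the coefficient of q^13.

a_13 = 170

q^13  k|13↦f(k): 13:169 1:1  a_13=170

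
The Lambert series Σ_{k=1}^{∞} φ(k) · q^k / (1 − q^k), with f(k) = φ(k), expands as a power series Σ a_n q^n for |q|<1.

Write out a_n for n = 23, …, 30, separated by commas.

[q^23] φ(1)=1,φ(23)=22 ⇒ 23
q^24  k|24↦φ(k): 1:1 2:1 3:2 4:2 6:2 8:4 12:4 24:8  a_24=24
d|25:{1,5,25}  Σφ=1+4+20=25
[q^26] φ(26)=12,φ(13)=12,φ(2)=1,φ(1)=1 ⇒ 26
q^27  k|27↦φ(k): 1:1 3:2 9:6 27:18  a_27=27
[q^28] φ(1)=1,φ(2)=1,φ(4)=2,φ(7)=6,φ(14)=6,φ(28)=12 ⇒ 28
d|29:{1,29}  Σφ=1+28=29
n=30: 30·1 15·2 10·3 6·5 5·6 3·10 2·15 1·30  φ→[8+8+4+2+4+2+1+1]=30

23, 24, 25, 26, 27, 28, 29, 30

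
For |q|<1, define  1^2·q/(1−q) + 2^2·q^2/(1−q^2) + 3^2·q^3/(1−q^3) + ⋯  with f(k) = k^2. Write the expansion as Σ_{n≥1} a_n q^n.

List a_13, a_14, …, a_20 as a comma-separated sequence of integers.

170, 250, 260, 341, 290, 455, 362, 546

q^13  k|13↦f(k): 1:1 13:169  a_13=170
n=14: 1·14 2·7 7·2 14·1  f→[1+4+49+196]=250
[q^15] f(1)=1,f(3)=9,f(5)=25,f(15)=225 ⇒ 260
[q^16] f(16)=256,f(8)=64,f(4)=16,f(2)=4,f(1)=1 ⇒ 341
q^17  k|17↦f(k): 1:1 17:289  a_17=290
q^18  k|18↦f(k): 1:1 2:4 3:9 6:36 9:81 18:324  a_18=455
[q^19] f(1)=1,f(19)=361 ⇒ 362
n=20: 1·20 2·10 4·5 5·4 10·2 20·1  f→[1+4+16+25+100+400]=546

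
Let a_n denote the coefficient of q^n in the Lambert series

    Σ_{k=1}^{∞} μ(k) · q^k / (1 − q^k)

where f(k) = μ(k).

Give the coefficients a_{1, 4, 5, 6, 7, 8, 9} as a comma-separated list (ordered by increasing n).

[q^1] μ(1)=1 ⇒ 1
[q^4] μ(4)=0,μ(2)=-1,μ(1)=1 ⇒ 0
[q^5] μ(5)=-1,μ(1)=1 ⇒ 0
n=6: 6·1 3·2 2·3 1·6  μ→[1+(-1)+(-1)+1]=0
d|7:{1,7}  Σμ=1+(-1)=0
[q^8] μ(8)=0,μ(4)=0,μ(2)=-1,μ(1)=1 ⇒ 0
[q^9] μ(1)=1,μ(3)=-1,μ(9)=0 ⇒ 0

1, 0, 0, 0, 0, 0, 0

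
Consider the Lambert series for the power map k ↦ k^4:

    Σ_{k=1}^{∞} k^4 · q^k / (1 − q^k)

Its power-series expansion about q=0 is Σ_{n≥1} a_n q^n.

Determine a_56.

d|56:{56,28,14,8,7,4,2,1}  Σf=9834496+614656+38416+4096+2401+256+16+1=10494338

a_56 = 10494338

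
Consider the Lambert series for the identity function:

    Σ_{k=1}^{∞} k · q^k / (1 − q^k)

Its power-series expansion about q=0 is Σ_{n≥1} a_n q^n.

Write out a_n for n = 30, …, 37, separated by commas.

q^30  k|30↦f(k): 1:1 2:2 3:3 5:5 6:6 10:10 15:15 30:30  a_30=72
d|31:{1,31}  Σf=1+31=32
q^32  k|32↦f(k): 32:32 16:16 8:8 4:4 2:2 1:1  a_32=63
q^33  k|33↦f(k): 33:33 11:11 3:3 1:1  a_33=48
n=34: 1·34 2·17 17·2 34·1  f→[1+2+17+34]=54
d|35:{1,5,7,35}  Σf=1+5+7+35=48
n=36: 36·1 18·2 12·3 9·4 6·6 4·9 3·12 2·18 1·36  f→[36+18+12+9+6+4+3+2+1]=91
d|37:{37,1}  Σf=37+1=38

72, 32, 63, 48, 54, 48, 91, 38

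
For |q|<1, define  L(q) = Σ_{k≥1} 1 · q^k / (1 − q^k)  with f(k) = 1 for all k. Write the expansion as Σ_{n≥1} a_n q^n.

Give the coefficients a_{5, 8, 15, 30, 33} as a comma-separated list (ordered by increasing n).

q^5  k|5↦f(k): 5:1 1:1  a_5=2
q^8  k|8↦f(k): 1:1 2:1 4:1 8:1  a_8=4
[q^15] f(15)=1,f(5)=1,f(3)=1,f(1)=1 ⇒ 4
[q^30] f(30)=1,f(15)=1,f(10)=1,f(6)=1,f(5)=1,f(3)=1,f(2)=1,f(1)=1 ⇒ 8
d|33:{33,11,3,1}  Σf=1+1+1+1=4

2, 4, 4, 8, 4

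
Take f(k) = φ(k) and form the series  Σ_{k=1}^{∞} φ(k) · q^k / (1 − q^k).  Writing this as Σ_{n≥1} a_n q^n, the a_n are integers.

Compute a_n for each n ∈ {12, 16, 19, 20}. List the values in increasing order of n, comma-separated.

q^12  k|12↦φ(k): 1:1 2:1 3:2 4:2 6:2 12:4  a_12=12
d|16:{16,8,4,2,1}  Σφ=8+4+2+1+1=16
n=19: 1·19 19·1  φ→[1+18]=19
n=20: 1·20 2·10 4·5 5·4 10·2 20·1  φ→[1+1+2+4+4+8]=20

12, 16, 19, 20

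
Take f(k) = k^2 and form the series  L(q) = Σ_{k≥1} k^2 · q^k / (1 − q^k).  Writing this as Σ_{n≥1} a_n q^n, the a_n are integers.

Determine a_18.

a_18 = 455

n=18: 18·1 9·2 6·3 3·6 2·9 1·18  f→[324+81+36+9+4+1]=455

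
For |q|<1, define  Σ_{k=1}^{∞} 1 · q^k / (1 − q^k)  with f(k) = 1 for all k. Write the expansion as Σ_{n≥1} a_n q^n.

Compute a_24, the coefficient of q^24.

a_24 = 8

q^24  k|24↦f(k): 24:1 12:1 8:1 6:1 4:1 3:1 2:1 1:1  a_24=8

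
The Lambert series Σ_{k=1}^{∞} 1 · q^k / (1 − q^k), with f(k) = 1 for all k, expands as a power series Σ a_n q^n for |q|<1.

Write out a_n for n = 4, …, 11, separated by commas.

3, 2, 4, 2, 4, 3, 4, 2

[q^4] f(4)=1,f(2)=1,f(1)=1 ⇒ 3
n=5: 5·1 1·5  f→[1+1]=2
n=6: 6·1 3·2 2·3 1·6  f→[1+1+1+1]=4
n=7: 1·7 7·1  f→[1+1]=2
n=8: 1·8 2·4 4·2 8·1  f→[1+1+1+1]=4
d|9:{9,3,1}  Σf=1+1+1=3
n=10: 1·10 2·5 5·2 10·1  f→[1+1+1+1]=4
d|11:{1,11}  Σf=1+1=2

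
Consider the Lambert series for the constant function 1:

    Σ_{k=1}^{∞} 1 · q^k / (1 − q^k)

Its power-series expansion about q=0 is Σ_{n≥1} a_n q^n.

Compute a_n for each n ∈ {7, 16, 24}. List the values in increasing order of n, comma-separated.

d|7:{1,7}  Σf=1+1=2
[q^16] f(1)=1,f(2)=1,f(4)=1,f(8)=1,f(16)=1 ⇒ 5
[q^24] f(24)=1,f(12)=1,f(8)=1,f(6)=1,f(4)=1,f(3)=1,f(2)=1,f(1)=1 ⇒ 8

2, 5, 8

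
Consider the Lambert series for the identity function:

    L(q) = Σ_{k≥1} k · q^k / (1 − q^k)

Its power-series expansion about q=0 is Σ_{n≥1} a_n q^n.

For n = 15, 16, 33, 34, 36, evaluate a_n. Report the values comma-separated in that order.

[q^15] f(15)=15,f(5)=5,f(3)=3,f(1)=1 ⇒ 24
d|16:{16,8,4,2,1}  Σf=16+8+4+2+1=31
q^33  k|33↦f(k): 33:33 11:11 3:3 1:1  a_33=48
[q^34] f(34)=34,f(17)=17,f(2)=2,f(1)=1 ⇒ 54
n=36: 1·36 2·18 3·12 4·9 6·6 9·4 12·3 18·2 36·1  f→[1+2+3+4+6+9+12+18+36]=91

24, 31, 48, 54, 91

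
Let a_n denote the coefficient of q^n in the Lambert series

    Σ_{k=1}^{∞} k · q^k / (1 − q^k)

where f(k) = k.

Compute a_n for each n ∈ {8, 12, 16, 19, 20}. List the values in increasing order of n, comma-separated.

15, 28, 31, 20, 42

d|8:{8,4,2,1}  Σf=8+4+2+1=15
[q^12] f(12)=12,f(6)=6,f(4)=4,f(3)=3,f(2)=2,f(1)=1 ⇒ 28
[q^16] f(1)=1,f(2)=2,f(4)=4,f(8)=8,f(16)=16 ⇒ 31
d|19:{19,1}  Σf=19+1=20
q^20  k|20↦f(k): 1:1 2:2 4:4 5:5 10:10 20:20  a_20=42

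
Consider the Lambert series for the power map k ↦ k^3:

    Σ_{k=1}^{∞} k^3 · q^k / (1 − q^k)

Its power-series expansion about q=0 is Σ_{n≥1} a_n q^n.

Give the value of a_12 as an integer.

n=12: 12·1 6·2 4·3 3·4 2·6 1·12  f→[1728+216+64+27+8+1]=2044

a_12 = 2044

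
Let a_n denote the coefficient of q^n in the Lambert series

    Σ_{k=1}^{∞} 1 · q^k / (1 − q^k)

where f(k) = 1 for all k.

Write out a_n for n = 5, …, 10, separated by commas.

q^5  k|5↦f(k): 1:1 5:1  a_5=2
d|6:{1,2,3,6}  Σf=1+1+1+1=4
q^7  k|7↦f(k): 7:1 1:1  a_7=2
n=8: 8·1 4·2 2·4 1·8  f→[1+1+1+1]=4
d|9:{1,3,9}  Σf=1+1+1=3
q^10  k|10↦f(k): 1:1 2:1 5:1 10:1  a_10=4

2, 4, 2, 4, 3, 4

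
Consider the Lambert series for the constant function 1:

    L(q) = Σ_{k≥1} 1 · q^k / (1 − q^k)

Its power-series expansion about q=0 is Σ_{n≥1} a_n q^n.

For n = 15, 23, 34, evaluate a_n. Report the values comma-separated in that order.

d|15:{15,5,3,1}  Σf=1+1+1+1=4
d|23:{23,1}  Σf=1+1=2
q^34  k|34↦f(k): 1:1 2:1 17:1 34:1  a_34=4

4, 2, 4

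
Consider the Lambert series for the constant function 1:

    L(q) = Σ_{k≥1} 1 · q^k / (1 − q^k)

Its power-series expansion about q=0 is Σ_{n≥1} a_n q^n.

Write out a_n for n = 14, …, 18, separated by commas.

d|14:{1,2,7,14}  Σf=1+1+1+1=4
q^15  k|15↦f(k): 15:1 5:1 3:1 1:1  a_15=4
q^16  k|16↦f(k): 1:1 2:1 4:1 8:1 16:1  a_16=5
[q^17] f(17)=1,f(1)=1 ⇒ 2
q^18  k|18↦f(k): 1:1 2:1 3:1 6:1 9:1 18:1  a_18=6

4, 4, 5, 2, 6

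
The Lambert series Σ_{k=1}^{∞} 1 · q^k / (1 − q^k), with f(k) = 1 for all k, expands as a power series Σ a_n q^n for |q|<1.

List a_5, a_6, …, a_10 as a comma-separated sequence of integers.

2, 4, 2, 4, 3, 4

d|5:{5,1}  Σf=1+1=2
[q^6] f(1)=1,f(2)=1,f(3)=1,f(6)=1 ⇒ 4
[q^7] f(7)=1,f(1)=1 ⇒ 2
n=8: 1·8 2·4 4·2 8·1  f→[1+1+1+1]=4
d|9:{9,3,1}  Σf=1+1+1=3
q^10  k|10↦f(k): 10:1 5:1 2:1 1:1  a_10=4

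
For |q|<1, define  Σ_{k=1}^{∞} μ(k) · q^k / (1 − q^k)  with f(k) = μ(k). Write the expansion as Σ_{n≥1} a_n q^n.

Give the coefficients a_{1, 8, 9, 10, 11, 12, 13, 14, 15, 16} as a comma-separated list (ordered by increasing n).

n=1: 1·1  μ→[1]=1
n=8: 1·8 2·4 4·2 8·1  μ→[1+(-1)+0+0]=0
[q^9] μ(1)=1,μ(3)=-1,μ(9)=0 ⇒ 0
n=10: 10·1 5·2 2·5 1·10  μ→[1+(-1)+(-1)+1]=0
d|11:{1,11}  Σμ=1+(-1)=0
d|12:{12,6,4,3,2,1}  Σμ=0+1+0+(-1)+(-1)+1=0
d|13:{1,13}  Σμ=1+(-1)=0
q^14  k|14↦μ(k): 14:1 7:-1 2:-1 1:1  a_14=0
d|15:{15,5,3,1}  Σμ=1+(-1)+(-1)+1=0
q^16  k|16↦μ(k): 16:0 8:0 4:0 2:-1 1:1  a_16=0

1, 0, 0, 0, 0, 0, 0, 0, 0, 0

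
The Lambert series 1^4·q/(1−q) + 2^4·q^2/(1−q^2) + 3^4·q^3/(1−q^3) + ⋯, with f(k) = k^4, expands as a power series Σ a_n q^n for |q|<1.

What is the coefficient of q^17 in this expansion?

a_17 = 83522

[q^17] f(17)=83521,f(1)=1 ⇒ 83522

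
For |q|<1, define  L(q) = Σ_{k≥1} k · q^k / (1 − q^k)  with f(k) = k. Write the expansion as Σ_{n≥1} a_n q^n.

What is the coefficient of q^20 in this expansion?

n=20: 1·20 2·10 4·5 5·4 10·2 20·1  f→[1+2+4+5+10+20]=42

a_20 = 42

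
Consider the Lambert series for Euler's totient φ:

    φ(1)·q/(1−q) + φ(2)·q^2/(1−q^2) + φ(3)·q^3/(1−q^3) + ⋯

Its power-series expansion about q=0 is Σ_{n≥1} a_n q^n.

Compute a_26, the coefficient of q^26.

q^26  k|26↦φ(k): 1:1 2:1 13:12 26:12  a_26=26

a_26 = 26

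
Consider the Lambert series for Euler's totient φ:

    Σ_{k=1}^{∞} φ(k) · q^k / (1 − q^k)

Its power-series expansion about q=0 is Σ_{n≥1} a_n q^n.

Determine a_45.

q^45  k|45↦φ(k): 1:1 3:2 5:4 9:6 15:8 45:24  a_45=45

a_45 = 45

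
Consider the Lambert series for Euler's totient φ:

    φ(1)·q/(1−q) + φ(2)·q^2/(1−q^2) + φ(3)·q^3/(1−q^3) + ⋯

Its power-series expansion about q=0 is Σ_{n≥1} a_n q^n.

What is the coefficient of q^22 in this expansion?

q^22  k|22↦φ(k): 1:1 2:1 11:10 22:10  a_22=22

a_22 = 22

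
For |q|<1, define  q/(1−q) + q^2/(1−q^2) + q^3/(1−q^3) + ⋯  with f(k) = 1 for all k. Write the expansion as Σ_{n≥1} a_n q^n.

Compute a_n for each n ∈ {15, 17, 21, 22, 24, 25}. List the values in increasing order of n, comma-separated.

4, 2, 4, 4, 8, 3

d|15:{1,3,5,15}  Σf=1+1+1+1=4
n=17: 1·17 17·1  f→[1+1]=2
[q^21] f(1)=1,f(3)=1,f(7)=1,f(21)=1 ⇒ 4
d|22:{1,2,11,22}  Σf=1+1+1+1=4
d|24:{24,12,8,6,4,3,2,1}  Σf=1+1+1+1+1+1+1+1=8
d|25:{1,5,25}  Σf=1+1+1=3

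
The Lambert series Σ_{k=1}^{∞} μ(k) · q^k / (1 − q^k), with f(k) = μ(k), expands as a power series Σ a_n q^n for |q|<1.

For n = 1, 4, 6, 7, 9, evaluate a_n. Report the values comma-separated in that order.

1, 0, 0, 0, 0

n=1: 1·1  μ→[1]=1
d|4:{1,2,4}  Σμ=1+(-1)+0=0
n=6: 6·1 3·2 2·3 1·6  μ→[1+(-1)+(-1)+1]=0
d|7:{7,1}  Σμ=(-1)+1=0
n=9: 1·9 3·3 9·1  μ→[1+(-1)+0]=0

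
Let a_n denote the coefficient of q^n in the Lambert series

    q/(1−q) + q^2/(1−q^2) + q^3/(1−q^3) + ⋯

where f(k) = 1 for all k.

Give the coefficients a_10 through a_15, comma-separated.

4, 2, 6, 2, 4, 4

q^10  k|10↦f(k): 1:1 2:1 5:1 10:1  a_10=4
[q^11] f(11)=1,f(1)=1 ⇒ 2
[q^12] f(1)=1,f(2)=1,f(3)=1,f(4)=1,f(6)=1,f(12)=1 ⇒ 6
d|13:{1,13}  Σf=1+1=2
d|14:{1,2,7,14}  Σf=1+1+1+1=4
q^15  k|15↦f(k): 15:1 5:1 3:1 1:1  a_15=4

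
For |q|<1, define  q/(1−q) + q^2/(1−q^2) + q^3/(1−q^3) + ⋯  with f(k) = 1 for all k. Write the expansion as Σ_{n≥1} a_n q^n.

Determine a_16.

[q^16] f(1)=1,f(2)=1,f(4)=1,f(8)=1,f(16)=1 ⇒ 5

a_16 = 5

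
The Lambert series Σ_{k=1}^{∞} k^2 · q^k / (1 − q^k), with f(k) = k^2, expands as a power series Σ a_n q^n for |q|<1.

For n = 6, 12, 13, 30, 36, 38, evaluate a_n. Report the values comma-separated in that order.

50, 210, 170, 1300, 1911, 1810

q^6  k|6↦f(k): 6:36 3:9 2:4 1:1  a_6=50
n=12: 12·1 6·2 4·3 3·4 2·6 1·12  f→[144+36+16+9+4+1]=210
[q^13] f(1)=1,f(13)=169 ⇒ 170
q^30  k|30↦f(k): 1:1 2:4 3:9 5:25 6:36 10:100 15:225 30:900  a_30=1300
q^36  k|36↦f(k): 36:1296 18:324 12:144 9:81 6:36 4:16 3:9 2:4 1:1  a_36=1911
n=38: 1·38 2·19 19·2 38·1  f→[1+4+361+1444]=1810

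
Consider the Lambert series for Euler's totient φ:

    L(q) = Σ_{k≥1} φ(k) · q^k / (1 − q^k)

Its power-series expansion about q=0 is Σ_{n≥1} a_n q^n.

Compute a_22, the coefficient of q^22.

n=22: 22·1 11·2 2·11 1·22  φ→[10+10+1+1]=22

a_22 = 22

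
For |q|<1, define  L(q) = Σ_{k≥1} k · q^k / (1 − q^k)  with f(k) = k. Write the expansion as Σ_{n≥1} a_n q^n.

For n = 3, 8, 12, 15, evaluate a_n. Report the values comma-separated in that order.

4, 15, 28, 24

[q^3] f(1)=1,f(3)=3 ⇒ 4
d|8:{8,4,2,1}  Σf=8+4+2+1=15
d|12:{1,2,3,4,6,12}  Σf=1+2+3+4+6+12=28
n=15: 1·15 3·5 5·3 15·1  f→[1+3+5+15]=24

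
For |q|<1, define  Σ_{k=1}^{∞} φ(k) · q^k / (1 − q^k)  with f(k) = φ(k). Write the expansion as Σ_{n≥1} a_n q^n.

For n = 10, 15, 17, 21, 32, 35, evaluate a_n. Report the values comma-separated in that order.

n=10: 1·10 2·5 5·2 10·1  φ→[1+1+4+4]=10
n=15: 1·15 3·5 5·3 15·1  φ→[1+2+4+8]=15
q^17  k|17↦φ(k): 17:16 1:1  a_17=17
q^21  k|21↦φ(k): 21:12 7:6 3:2 1:1  a_21=21
q^32  k|32↦φ(k): 32:16 16:8 8:4 4:2 2:1 1:1  a_32=32
[q^35] φ(1)=1,φ(5)=4,φ(7)=6,φ(35)=24 ⇒ 35

10, 15, 17, 21, 32, 35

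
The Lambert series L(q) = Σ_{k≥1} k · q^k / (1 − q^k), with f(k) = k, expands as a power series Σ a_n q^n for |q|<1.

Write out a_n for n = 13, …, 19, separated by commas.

q^13  k|13↦f(k): 1:1 13:13  a_13=14
q^14  k|14↦f(k): 14:14 7:7 2:2 1:1  a_14=24
[q^15] f(1)=1,f(3)=3,f(5)=5,f(15)=15 ⇒ 24
d|16:{1,2,4,8,16}  Σf=1+2+4+8+16=31
q^17  k|17↦f(k): 1:1 17:17  a_17=18
n=18: 18·1 9·2 6·3 3·6 2·9 1·18  f→[18+9+6+3+2+1]=39
[q^19] f(19)=19,f(1)=1 ⇒ 20

14, 24, 24, 31, 18, 39, 20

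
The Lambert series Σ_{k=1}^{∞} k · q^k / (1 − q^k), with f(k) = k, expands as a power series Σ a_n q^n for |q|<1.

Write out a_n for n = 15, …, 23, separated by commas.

24, 31, 18, 39, 20, 42, 32, 36, 24

n=15: 15·1 5·3 3·5 1·15  f→[15+5+3+1]=24
[q^16] f(1)=1,f(2)=2,f(4)=4,f(8)=8,f(16)=16 ⇒ 31
d|17:{17,1}  Σf=17+1=18
[q^18] f(1)=1,f(2)=2,f(3)=3,f(6)=6,f(9)=9,f(18)=18 ⇒ 39
[q^19] f(1)=1,f(19)=19 ⇒ 20
[q^20] f(20)=20,f(10)=10,f(5)=5,f(4)=4,f(2)=2,f(1)=1 ⇒ 42
q^21  k|21↦f(k): 1:1 3:3 7:7 21:21  a_21=32
q^22  k|22↦f(k): 22:22 11:11 2:2 1:1  a_22=36
n=23: 23·1 1·23  f→[23+1]=24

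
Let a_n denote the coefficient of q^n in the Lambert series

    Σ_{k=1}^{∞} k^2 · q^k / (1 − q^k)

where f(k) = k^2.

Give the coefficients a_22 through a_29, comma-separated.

[q^22] f(22)=484,f(11)=121,f(2)=4,f(1)=1 ⇒ 610
[q^23] f(1)=1,f(23)=529 ⇒ 530
q^24  k|24↦f(k): 1:1 2:4 3:9 4:16 6:36 8:64 12:144 24:576  a_24=850
n=25: 1·25 5·5 25·1  f→[1+25+625]=651
q^26  k|26↦f(k): 1:1 2:4 13:169 26:676  a_26=850
q^27  k|27↦f(k): 1:1 3:9 9:81 27:729  a_27=820
[q^28] f(1)=1,f(2)=4,f(4)=16,f(7)=49,f(14)=196,f(28)=784 ⇒ 1050
q^29  k|29↦f(k): 1:1 29:841  a_29=842

610, 530, 850, 651, 850, 820, 1050, 842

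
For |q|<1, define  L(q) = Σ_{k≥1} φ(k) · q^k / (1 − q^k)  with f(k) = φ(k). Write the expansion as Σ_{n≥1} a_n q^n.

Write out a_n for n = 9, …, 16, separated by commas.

d|9:{9,3,1}  Σφ=6+2+1=9
d|10:{10,5,2,1}  Σφ=4+4+1+1=10
q^11  k|11↦φ(k): 1:1 11:10  a_11=11
[q^12] φ(1)=1,φ(2)=1,φ(3)=2,φ(4)=2,φ(6)=2,φ(12)=4 ⇒ 12
d|13:{1,13}  Σφ=1+12=13
d|14:{1,2,7,14}  Σφ=1+1+6+6=14
n=15: 15·1 5·3 3·5 1·15  φ→[8+4+2+1]=15
n=16: 16·1 8·2 4·4 2·8 1·16  φ→[8+4+2+1+1]=16

9, 10, 11, 12, 13, 14, 15, 16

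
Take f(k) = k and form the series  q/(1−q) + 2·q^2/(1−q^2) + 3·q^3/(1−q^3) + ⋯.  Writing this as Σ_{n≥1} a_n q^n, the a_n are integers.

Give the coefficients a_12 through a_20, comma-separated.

[q^12] f(12)=12,f(6)=6,f(4)=4,f(3)=3,f(2)=2,f(1)=1 ⇒ 28
n=13: 1·13 13·1  f→[1+13]=14
n=14: 1·14 2·7 7·2 14·1  f→[1+2+7+14]=24
n=15: 15·1 5·3 3·5 1·15  f→[15+5+3+1]=24
n=16: 1·16 2·8 4·4 8·2 16·1  f→[1+2+4+8+16]=31
d|17:{1,17}  Σf=1+17=18
[q^18] f(1)=1,f(2)=2,f(3)=3,f(6)=6,f(9)=9,f(18)=18 ⇒ 39
[q^19] f(1)=1,f(19)=19 ⇒ 20
q^20  k|20↦f(k): 20:20 10:10 5:5 4:4 2:2 1:1  a_20=42

28, 14, 24, 24, 31, 18, 39, 20, 42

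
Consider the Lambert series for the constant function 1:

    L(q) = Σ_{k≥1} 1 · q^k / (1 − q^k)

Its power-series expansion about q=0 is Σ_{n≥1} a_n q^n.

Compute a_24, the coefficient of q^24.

n=24: 1·24 2·12 3·8 4·6 6·4 8·3 12·2 24·1  f→[1+1+1+1+1+1+1+1]=8

a_24 = 8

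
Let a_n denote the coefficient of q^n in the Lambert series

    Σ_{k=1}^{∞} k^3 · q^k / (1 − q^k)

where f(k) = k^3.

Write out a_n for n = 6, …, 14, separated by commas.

q^6  k|6↦f(k): 1:1 2:8 3:27 6:216  a_6=252
n=7: 1·7 7·1  f→[1+343]=344
n=8: 8·1 4·2 2·4 1·8  f→[512+64+8+1]=585
d|9:{9,3,1}  Σf=729+27+1=757
n=10: 10·1 5·2 2·5 1·10  f→[1000+125+8+1]=1134
q^11  k|11↦f(k): 11:1331 1:1  a_11=1332
n=12: 12·1 6·2 4·3 3·4 2·6 1·12  f→[1728+216+64+27+8+1]=2044
d|13:{13,1}  Σf=2197+1=2198
[q^14] f(1)=1,f(2)=8,f(7)=343,f(14)=2744 ⇒ 3096

252, 344, 585, 757, 1134, 1332, 2044, 2198, 3096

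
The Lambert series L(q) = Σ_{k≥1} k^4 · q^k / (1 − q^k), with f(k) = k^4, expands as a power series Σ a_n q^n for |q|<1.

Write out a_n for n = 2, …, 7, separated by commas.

17, 82, 273, 626, 1394, 2402

d|2:{1,2}  Σf=1+16=17
[q^3] f(1)=1,f(3)=81 ⇒ 82
[q^4] f(1)=1,f(2)=16,f(4)=256 ⇒ 273
[q^5] f(5)=625,f(1)=1 ⇒ 626
q^6  k|6↦f(k): 6:1296 3:81 2:16 1:1  a_6=1394
[q^7] f(7)=2401,f(1)=1 ⇒ 2402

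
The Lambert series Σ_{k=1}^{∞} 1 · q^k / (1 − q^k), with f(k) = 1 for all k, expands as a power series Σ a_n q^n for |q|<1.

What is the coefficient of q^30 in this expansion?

a_30 = 8

[q^30] f(30)=1,f(15)=1,f(10)=1,f(6)=1,f(5)=1,f(3)=1,f(2)=1,f(1)=1 ⇒ 8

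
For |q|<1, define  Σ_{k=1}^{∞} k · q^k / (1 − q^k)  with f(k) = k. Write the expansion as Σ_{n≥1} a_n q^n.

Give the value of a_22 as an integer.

a_22 = 36

q^22  k|22↦f(k): 1:1 2:2 11:11 22:22  a_22=36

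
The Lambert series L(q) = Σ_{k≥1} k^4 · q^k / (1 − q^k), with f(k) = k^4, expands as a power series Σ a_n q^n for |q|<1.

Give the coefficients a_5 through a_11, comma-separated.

q^5  k|5↦f(k): 1:1 5:625  a_5=626
[q^6] f(6)=1296,f(3)=81,f(2)=16,f(1)=1 ⇒ 1394
[q^7] f(7)=2401,f(1)=1 ⇒ 2402
q^8  k|8↦f(k): 8:4096 4:256 2:16 1:1  a_8=4369
d|9:{1,3,9}  Σf=1+81+6561=6643
n=10: 10·1 5·2 2·5 1·10  f→[10000+625+16+1]=10642
d|11:{1,11}  Σf=1+14641=14642

626, 1394, 2402, 4369, 6643, 10642, 14642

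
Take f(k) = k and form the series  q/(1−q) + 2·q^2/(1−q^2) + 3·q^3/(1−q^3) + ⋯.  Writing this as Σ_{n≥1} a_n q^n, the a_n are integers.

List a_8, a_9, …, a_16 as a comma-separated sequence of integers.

d|8:{1,2,4,8}  Σf=1+2+4+8=15
[q^9] f(9)=9,f(3)=3,f(1)=1 ⇒ 13
q^10  k|10↦f(k): 1:1 2:2 5:5 10:10  a_10=18
q^11  k|11↦f(k): 11:11 1:1  a_11=12
q^12  k|12↦f(k): 1:1 2:2 3:3 4:4 6:6 12:12  a_12=28
q^13  k|13↦f(k): 1:1 13:13  a_13=14
q^14  k|14↦f(k): 14:14 7:7 2:2 1:1  a_14=24
[q^15] f(1)=1,f(3)=3,f(5)=5,f(15)=15 ⇒ 24
n=16: 1·16 2·8 4·4 8·2 16·1  f→[1+2+4+8+16]=31

15, 13, 18, 12, 28, 14, 24, 24, 31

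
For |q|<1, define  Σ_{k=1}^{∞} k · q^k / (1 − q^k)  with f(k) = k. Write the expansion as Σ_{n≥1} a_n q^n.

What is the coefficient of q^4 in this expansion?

d|4:{4,2,1}  Σf=4+2+1=7

a_4 = 7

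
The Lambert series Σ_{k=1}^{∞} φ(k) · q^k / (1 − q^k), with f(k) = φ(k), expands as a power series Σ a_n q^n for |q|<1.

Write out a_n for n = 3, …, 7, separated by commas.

[q^3] φ(3)=2,φ(1)=1 ⇒ 3
[q^4] φ(4)=2,φ(2)=1,φ(1)=1 ⇒ 4
q^5  k|5↦φ(k): 5:4 1:1  a_5=5
d|6:{1,2,3,6}  Σφ=1+1+2+2=6
d|7:{1,7}  Σφ=1+6=7

3, 4, 5, 6, 7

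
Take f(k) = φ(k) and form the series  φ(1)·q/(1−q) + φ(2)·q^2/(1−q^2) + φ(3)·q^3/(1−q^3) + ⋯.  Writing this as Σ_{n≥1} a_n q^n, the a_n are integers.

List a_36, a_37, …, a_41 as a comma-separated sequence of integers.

[q^36] φ(1)=1,φ(2)=1,φ(3)=2,φ(4)=2,φ(6)=2,φ(9)=6,φ(12)=4,φ(18)=6,φ(36)=12 ⇒ 36
n=37: 37·1 1·37  φ→[36+1]=37
q^38  k|38↦φ(k): 1:1 2:1 19:18 38:18  a_38=38
[q^39] φ(39)=24,φ(13)=12,φ(3)=2,φ(1)=1 ⇒ 39
d|40:{40,20,10,8,5,4,2,1}  Σφ=16+8+4+4+4+2+1+1=40
d|41:{41,1}  Σφ=40+1=41

36, 37, 38, 39, 40, 41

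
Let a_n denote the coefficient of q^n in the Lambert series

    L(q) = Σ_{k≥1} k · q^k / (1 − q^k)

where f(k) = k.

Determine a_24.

d|24:{1,2,3,4,6,8,12,24}  Σf=1+2+3+4+6+8+12+24=60

a_24 = 60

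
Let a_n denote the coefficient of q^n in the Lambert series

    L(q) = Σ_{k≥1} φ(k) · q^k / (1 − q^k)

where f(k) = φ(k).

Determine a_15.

q^15  k|15↦φ(k): 15:8 5:4 3:2 1:1  a_15=15

a_15 = 15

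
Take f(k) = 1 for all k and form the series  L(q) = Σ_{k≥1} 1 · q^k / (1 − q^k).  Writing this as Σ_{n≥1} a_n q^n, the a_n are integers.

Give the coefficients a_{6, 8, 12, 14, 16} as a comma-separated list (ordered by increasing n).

[q^6] f(1)=1,f(2)=1,f(3)=1,f(6)=1 ⇒ 4
[q^8] f(1)=1,f(2)=1,f(4)=1,f(8)=1 ⇒ 4
[q^12] f(12)=1,f(6)=1,f(4)=1,f(3)=1,f(2)=1,f(1)=1 ⇒ 6
q^14  k|14↦f(k): 14:1 7:1 2:1 1:1  a_14=4
q^16  k|16↦f(k): 1:1 2:1 4:1 8:1 16:1  a_16=5

4, 4, 6, 4, 5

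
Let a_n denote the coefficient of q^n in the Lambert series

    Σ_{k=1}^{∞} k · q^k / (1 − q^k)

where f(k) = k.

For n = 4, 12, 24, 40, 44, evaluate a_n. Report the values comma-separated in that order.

[q^4] f(4)=4,f(2)=2,f(1)=1 ⇒ 7
n=12: 12·1 6·2 4·3 3·4 2·6 1·12  f→[12+6+4+3+2+1]=28
d|24:{24,12,8,6,4,3,2,1}  Σf=24+12+8+6+4+3+2+1=60
[q^40] f(1)=1,f(2)=2,f(4)=4,f(5)=5,f(8)=8,f(10)=10,f(20)=20,f(40)=40 ⇒ 90
[q^44] f(44)=44,f(22)=22,f(11)=11,f(4)=4,f(2)=2,f(1)=1 ⇒ 84

7, 28, 60, 90, 84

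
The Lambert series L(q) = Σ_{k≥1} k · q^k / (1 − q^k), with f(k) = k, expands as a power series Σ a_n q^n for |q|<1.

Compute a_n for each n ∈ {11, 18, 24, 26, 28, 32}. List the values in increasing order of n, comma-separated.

d|11:{11,1}  Σf=11+1=12
q^18  k|18↦f(k): 1:1 2:2 3:3 6:6 9:9 18:18  a_18=39
q^24  k|24↦f(k): 1:1 2:2 3:3 4:4 6:6 8:8 12:12 24:24  a_24=60
d|26:{26,13,2,1}  Σf=26+13+2+1=42
n=28: 28·1 14·2 7·4 4·7 2·14 1·28  f→[28+14+7+4+2+1]=56
[q^32] f(32)=32,f(16)=16,f(8)=8,f(4)=4,f(2)=2,f(1)=1 ⇒ 63

12, 39, 60, 42, 56, 63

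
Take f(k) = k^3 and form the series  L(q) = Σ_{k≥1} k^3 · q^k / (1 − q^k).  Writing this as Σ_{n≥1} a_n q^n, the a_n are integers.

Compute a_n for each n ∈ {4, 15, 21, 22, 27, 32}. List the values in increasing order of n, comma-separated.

[q^4] f(1)=1,f(2)=8,f(4)=64 ⇒ 73
n=15: 1·15 3·5 5·3 15·1  f→[1+27+125+3375]=3528
[q^21] f(21)=9261,f(7)=343,f(3)=27,f(1)=1 ⇒ 9632
[q^22] f(22)=10648,f(11)=1331,f(2)=8,f(1)=1 ⇒ 11988
d|27:{27,9,3,1}  Σf=19683+729+27+1=20440
d|32:{1,2,4,8,16,32}  Σf=1+8+64+512+4096+32768=37449

73, 3528, 9632, 11988, 20440, 37449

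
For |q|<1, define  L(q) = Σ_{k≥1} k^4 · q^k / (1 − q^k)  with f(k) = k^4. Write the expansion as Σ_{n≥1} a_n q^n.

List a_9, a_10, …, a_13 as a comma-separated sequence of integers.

q^9  k|9↦f(k): 9:6561 3:81 1:1  a_9=6643
q^10  k|10↦f(k): 1:1 2:16 5:625 10:10000  a_10=10642
n=11: 11·1 1·11  f→[14641+1]=14642
q^12  k|12↦f(k): 12:20736 6:1296 4:256 3:81 2:16 1:1  a_12=22386
q^13  k|13↦f(k): 13:28561 1:1  a_13=28562

6643, 10642, 14642, 22386, 28562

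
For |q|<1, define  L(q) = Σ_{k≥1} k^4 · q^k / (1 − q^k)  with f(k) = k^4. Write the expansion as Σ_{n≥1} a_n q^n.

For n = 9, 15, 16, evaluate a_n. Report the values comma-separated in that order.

6643, 51332, 69905

q^9  k|9↦f(k): 9:6561 3:81 1:1  a_9=6643
n=15: 1·15 3·5 5·3 15·1  f→[1+81+625+50625]=51332
n=16: 16·1 8·2 4·4 2·8 1·16  f→[65536+4096+256+16+1]=69905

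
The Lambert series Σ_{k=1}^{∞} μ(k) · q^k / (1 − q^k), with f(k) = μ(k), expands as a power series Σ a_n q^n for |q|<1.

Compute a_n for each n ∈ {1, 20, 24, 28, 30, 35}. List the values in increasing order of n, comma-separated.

[q^1] μ(1)=1 ⇒ 1
d|20:{20,10,5,4,2,1}  Σμ=0+1+(-1)+0+(-1)+1=0
d|24:{24,12,8,6,4,3,2,1}  Σμ=0+0+0+1+0+(-1)+(-1)+1=0
n=28: 1·28 2·14 4·7 7·4 14·2 28·1  μ→[1+(-1)+0+(-1)+1+0]=0
q^30  k|30↦μ(k): 1:1 2:-1 3:-1 5:-1 6:1 10:1 15:1 30:-1  a_30=0
n=35: 1·35 5·7 7·5 35·1  μ→[1+(-1)+(-1)+1]=0

1, 0, 0, 0, 0, 0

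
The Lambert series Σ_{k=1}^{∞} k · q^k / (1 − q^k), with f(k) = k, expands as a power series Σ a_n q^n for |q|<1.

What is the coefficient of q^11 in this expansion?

a_11 = 12

q^11  k|11↦f(k): 1:1 11:11  a_11=12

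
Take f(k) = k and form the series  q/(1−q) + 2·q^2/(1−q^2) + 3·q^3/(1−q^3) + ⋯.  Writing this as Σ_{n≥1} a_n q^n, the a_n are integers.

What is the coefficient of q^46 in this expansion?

a_46 = 72

q^46  k|46↦f(k): 1:1 2:2 23:23 46:46  a_46=72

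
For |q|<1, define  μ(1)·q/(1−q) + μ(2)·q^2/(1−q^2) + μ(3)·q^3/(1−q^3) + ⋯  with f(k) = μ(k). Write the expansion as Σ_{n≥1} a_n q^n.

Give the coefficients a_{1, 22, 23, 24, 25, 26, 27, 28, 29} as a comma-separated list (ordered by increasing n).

d|1:{1}  Σμ=1=1
[q^22] μ(22)=1,μ(11)=-1,μ(2)=-1,μ(1)=1 ⇒ 0
n=23: 23·1 1·23  μ→[(-1)+1]=0
n=24: 1·24 2·12 3·8 4·6 6·4 8·3 12·2 24·1  μ→[1+(-1)+(-1)+0+1+0+0+0]=0
d|25:{25,5,1}  Σμ=0+(-1)+1=0
q^26  k|26↦μ(k): 1:1 2:-1 13:-1 26:1  a_26=0
[q^27] μ(27)=0,μ(9)=0,μ(3)=-1,μ(1)=1 ⇒ 0
d|28:{1,2,4,7,14,28}  Σμ=1+(-1)+0+(-1)+1+0=0
d|29:{29,1}  Σμ=(-1)+1=0

1, 0, 0, 0, 0, 0, 0, 0, 0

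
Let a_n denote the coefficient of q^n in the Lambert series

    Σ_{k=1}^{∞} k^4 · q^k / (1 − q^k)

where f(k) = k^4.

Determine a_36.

a_36 = 1813539

n=36: 36·1 18·2 12·3 9·4 6·6 4·9 3·12 2·18 1·36  f→[1679616+104976+20736+6561+1296+256+81+16+1]=1813539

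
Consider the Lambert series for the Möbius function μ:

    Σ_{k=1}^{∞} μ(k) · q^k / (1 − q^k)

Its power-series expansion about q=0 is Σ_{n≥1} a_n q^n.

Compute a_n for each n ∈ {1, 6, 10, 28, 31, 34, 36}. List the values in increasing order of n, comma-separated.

n=1: 1·1  μ→[1]=1
d|6:{1,2,3,6}  Σμ=1+(-1)+(-1)+1=0
[q^10] μ(1)=1,μ(2)=-1,μ(5)=-1,μ(10)=1 ⇒ 0
n=28: 28·1 14·2 7·4 4·7 2·14 1·28  μ→[0+1+(-1)+0+(-1)+1]=0
d|31:{1,31}  Σμ=1+(-1)=0
d|34:{34,17,2,1}  Σμ=1+(-1)+(-1)+1=0
d|36:{1,2,3,4,6,9,12,18,36}  Σμ=1+(-1)+(-1)+0+1+0+0+0+0=0

1, 0, 0, 0, 0, 0, 0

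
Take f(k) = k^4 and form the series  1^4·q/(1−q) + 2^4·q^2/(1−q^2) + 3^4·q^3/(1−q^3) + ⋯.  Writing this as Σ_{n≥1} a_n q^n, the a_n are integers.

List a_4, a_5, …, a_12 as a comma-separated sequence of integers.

[q^4] f(4)=256,f(2)=16,f(1)=1 ⇒ 273
[q^5] f(1)=1,f(5)=625 ⇒ 626
[q^6] f(6)=1296,f(3)=81,f(2)=16,f(1)=1 ⇒ 1394
q^7  k|7↦f(k): 7:2401 1:1  a_7=2402
[q^8] f(8)=4096,f(4)=256,f(2)=16,f(1)=1 ⇒ 4369
n=9: 9·1 3·3 1·9  f→[6561+81+1]=6643
n=10: 10·1 5·2 2·5 1·10  f→[10000+625+16+1]=10642
d|11:{1,11}  Σf=1+14641=14642
d|12:{1,2,3,4,6,12}  Σf=1+16+81+256+1296+20736=22386

273, 626, 1394, 2402, 4369, 6643, 10642, 14642, 22386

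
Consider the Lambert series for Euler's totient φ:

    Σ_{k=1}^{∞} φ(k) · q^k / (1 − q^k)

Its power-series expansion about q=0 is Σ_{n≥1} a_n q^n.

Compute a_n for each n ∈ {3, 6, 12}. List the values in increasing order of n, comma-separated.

n=3: 1·3 3·1  φ→[1+2]=3
[q^6] φ(6)=2,φ(3)=2,φ(2)=1,φ(1)=1 ⇒ 6
n=12: 1·12 2·6 3·4 4·3 6·2 12·1  φ→[1+1+2+2+2+4]=12

3, 6, 12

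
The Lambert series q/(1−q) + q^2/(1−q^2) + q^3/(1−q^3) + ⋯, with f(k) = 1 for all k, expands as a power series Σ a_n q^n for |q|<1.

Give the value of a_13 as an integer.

a_13 = 2

d|13:{1,13}  Σf=1+1=2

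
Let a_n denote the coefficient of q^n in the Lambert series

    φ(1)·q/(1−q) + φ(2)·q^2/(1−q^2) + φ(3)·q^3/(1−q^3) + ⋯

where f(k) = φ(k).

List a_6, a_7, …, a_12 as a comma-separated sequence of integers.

[q^6] φ(6)=2,φ(3)=2,φ(2)=1,φ(1)=1 ⇒ 6
d|7:{1,7}  Σφ=1+6=7
n=8: 1·8 2·4 4·2 8·1  φ→[1+1+2+4]=8
n=9: 1·9 3·3 9·1  φ→[1+2+6]=9
d|10:{10,5,2,1}  Σφ=4+4+1+1=10
[q^11] φ(11)=10,φ(1)=1 ⇒ 11
q^12  k|12↦φ(k): 12:4 6:2 4:2 3:2 2:1 1:1  a_12=12

6, 7, 8, 9, 10, 11, 12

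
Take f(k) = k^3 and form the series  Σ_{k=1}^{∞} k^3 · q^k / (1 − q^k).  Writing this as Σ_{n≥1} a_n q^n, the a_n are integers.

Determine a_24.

d|24:{1,2,3,4,6,8,12,24}  Σf=1+8+27+64+216+512+1728+13824=16380

a_24 = 16380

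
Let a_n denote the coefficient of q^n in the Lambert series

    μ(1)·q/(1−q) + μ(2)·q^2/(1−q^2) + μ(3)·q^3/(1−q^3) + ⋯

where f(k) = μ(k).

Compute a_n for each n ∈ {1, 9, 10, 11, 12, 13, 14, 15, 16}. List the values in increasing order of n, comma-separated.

[q^1] μ(1)=1 ⇒ 1
[q^9] μ(1)=1,μ(3)=-1,μ(9)=0 ⇒ 0
[q^10] μ(10)=1,μ(5)=-1,μ(2)=-1,μ(1)=1 ⇒ 0
[q^11] μ(1)=1,μ(11)=-1 ⇒ 0
n=12: 1·12 2·6 3·4 4·3 6·2 12·1  μ→[1+(-1)+(-1)+0+1+0]=0
d|13:{13,1}  Σμ=(-1)+1=0
n=14: 1·14 2·7 7·2 14·1  μ→[1+(-1)+(-1)+1]=0
[q^15] μ(15)=1,μ(5)=-1,μ(3)=-1,μ(1)=1 ⇒ 0
d|16:{1,2,4,8,16}  Σμ=1+(-1)+0+0+0=0

1, 0, 0, 0, 0, 0, 0, 0, 0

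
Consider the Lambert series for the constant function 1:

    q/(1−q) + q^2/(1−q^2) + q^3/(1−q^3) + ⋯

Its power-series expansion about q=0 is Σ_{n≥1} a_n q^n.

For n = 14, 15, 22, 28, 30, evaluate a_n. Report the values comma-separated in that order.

4, 4, 4, 6, 8

n=14: 1·14 2·7 7·2 14·1  f→[1+1+1+1]=4
d|15:{15,5,3,1}  Σf=1+1+1+1=4
q^22  k|22↦f(k): 22:1 11:1 2:1 1:1  a_22=4
n=28: 1·28 2·14 4·7 7·4 14·2 28·1  f→[1+1+1+1+1+1]=6
d|30:{30,15,10,6,5,3,2,1}  Σf=1+1+1+1+1+1+1+1=8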